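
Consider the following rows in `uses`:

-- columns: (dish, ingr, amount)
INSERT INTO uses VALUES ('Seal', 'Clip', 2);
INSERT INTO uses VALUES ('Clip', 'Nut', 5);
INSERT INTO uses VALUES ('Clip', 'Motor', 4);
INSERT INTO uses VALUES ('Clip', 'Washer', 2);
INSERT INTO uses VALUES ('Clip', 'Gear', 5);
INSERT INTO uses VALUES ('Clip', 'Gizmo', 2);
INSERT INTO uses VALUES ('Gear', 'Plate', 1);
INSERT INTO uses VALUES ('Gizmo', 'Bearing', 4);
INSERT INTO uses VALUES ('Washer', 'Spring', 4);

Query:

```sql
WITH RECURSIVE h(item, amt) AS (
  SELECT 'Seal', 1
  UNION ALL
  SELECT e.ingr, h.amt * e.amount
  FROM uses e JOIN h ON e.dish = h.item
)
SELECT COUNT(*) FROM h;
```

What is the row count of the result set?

10

Base: (Seal, amt=1).
Iteration 1: components of {Seal} -> Clip = 1*2 = 2.
Iteration 2: components of {Clip} -> Gear = 2*5 = 10, Gizmo = 2*2 = 4, Motor = 2*4 = 8, Nut = 2*5 = 10, Washer = 2*2 = 4.
Iteration 3: components of {Gear,Gizmo,Motor,Nut,Washer} -> Bearing = 4*4 = 16, Plate = 10*1 = 10, Spring = 4*4 = 16.
Iteration 4: no further components; recursion stops.
Total rows emitted: 10.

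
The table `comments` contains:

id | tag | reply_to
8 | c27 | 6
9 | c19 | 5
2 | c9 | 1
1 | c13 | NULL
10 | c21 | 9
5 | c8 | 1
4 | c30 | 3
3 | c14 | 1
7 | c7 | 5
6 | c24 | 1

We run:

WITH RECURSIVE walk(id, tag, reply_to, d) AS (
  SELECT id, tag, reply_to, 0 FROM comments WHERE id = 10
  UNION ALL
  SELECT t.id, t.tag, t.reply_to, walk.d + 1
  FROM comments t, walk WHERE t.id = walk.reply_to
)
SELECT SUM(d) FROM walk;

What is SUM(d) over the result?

Base: id=10 (c21), reply_to=9, d 0.
Iteration 1: join on id=9 -> c19 (id 9, reply_to=5, d 1).
Iteration 2: join on id=5 -> c8 (id 5, reply_to=1, d 2).
Iteration 3: join on id=1 -> c13 (id 1, reply_to=NULL, d 3).
Iteration 4: reply_to is NULL; no match; recursion stops.
SUM(d) = 0 + 1 + 2 + 3 = 6.

6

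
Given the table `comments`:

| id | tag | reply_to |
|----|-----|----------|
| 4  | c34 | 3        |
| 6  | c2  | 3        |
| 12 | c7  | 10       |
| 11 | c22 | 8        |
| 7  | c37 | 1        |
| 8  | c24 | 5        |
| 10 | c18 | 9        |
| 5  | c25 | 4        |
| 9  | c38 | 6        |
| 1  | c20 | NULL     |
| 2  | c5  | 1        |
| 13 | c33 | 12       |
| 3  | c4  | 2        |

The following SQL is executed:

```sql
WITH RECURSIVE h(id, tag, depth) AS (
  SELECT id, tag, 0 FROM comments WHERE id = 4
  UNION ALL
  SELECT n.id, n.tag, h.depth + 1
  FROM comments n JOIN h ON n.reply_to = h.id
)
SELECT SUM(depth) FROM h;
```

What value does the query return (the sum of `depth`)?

6

Base: id=4 (c34) at depth 0.
Iteration 1: rows with reply_to in {4} -> c25 (id 5, depth 1).
Iteration 2: rows with reply_to in {5} -> c24 (id 8, depth 2).
Iteration 3: rows with reply_to in {8} -> c22 (id 11, depth 3).
Iteration 4: no rows with reply_to in {11}; recursion stops.
SUM(depth) = 0 + 1 + 2 + 3 = 6.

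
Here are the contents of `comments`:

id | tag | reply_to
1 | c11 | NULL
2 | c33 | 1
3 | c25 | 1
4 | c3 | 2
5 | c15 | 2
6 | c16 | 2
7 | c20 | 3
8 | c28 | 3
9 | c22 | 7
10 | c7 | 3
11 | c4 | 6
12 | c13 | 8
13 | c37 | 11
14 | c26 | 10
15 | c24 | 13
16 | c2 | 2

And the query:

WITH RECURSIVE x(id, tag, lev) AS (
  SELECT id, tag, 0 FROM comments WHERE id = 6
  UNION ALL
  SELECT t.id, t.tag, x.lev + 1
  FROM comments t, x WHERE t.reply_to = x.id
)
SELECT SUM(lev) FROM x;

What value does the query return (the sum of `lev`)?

6

Base: id=6 (c16) at lev 0.
Iteration 1: rows with reply_to in {6} -> c4 (id 11, lev 1).
Iteration 2: rows with reply_to in {11} -> c37 (id 13, lev 2).
Iteration 3: rows with reply_to in {13} -> c24 (id 15, lev 3).
Iteration 4: no rows with reply_to in {15}; recursion stops.
SUM(lev) = 0 + 1 + 2 + 3 = 6.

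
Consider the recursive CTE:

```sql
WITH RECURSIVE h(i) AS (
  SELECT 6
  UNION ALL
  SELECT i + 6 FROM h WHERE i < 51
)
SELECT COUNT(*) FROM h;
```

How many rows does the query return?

9

Base: i=6.
Iteration 1: 6 < 51 holds -> i = 6 + 6 = 12.
Iteration 2: 12 < 51 holds -> i = 12 + 6 = 18.
Iteration 3: 18 < 51 holds -> i = 18 + 6 = 24.
Iteration 4: 24 < 51 holds -> i = 24 + 6 = 30.
Iteration 5: 30 < 51 holds -> i = 30 + 6 = 36.
Iteration 6: 36 < 51 holds -> i = 36 + 6 = 42.
Iteration 7: 42 < 51 holds -> i = 42 + 6 = 48.
Iteration 8: 48 < 51 holds -> i = 48 + 6 = 54.
Iteration 9: 54 < 51 fails; recursion stops.
Total rows emitted: 9.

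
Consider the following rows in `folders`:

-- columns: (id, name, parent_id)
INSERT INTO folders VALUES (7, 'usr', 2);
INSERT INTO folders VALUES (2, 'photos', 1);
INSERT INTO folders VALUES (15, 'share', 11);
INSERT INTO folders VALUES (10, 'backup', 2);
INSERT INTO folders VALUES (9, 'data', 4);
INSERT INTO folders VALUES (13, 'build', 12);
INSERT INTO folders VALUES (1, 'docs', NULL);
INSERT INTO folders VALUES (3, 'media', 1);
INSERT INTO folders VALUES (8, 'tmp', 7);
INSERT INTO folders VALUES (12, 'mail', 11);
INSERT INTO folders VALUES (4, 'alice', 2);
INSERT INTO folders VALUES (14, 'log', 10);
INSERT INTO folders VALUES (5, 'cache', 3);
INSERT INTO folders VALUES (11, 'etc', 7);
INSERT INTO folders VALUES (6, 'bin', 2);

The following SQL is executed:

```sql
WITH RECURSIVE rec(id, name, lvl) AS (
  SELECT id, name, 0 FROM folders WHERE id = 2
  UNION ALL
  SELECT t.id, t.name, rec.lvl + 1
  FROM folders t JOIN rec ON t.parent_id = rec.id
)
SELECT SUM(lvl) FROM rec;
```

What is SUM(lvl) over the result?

22

Base: id=2 (photos) at lvl 0.
Iteration 1: rows with parent_id in {2} -> alice (id 4, lvl 1), bin (id 6, lvl 1), usr (id 7, lvl 1), backup (id 10, lvl 1).
Iteration 2: rows with parent_id in {4,6,7,10} -> tmp (id 8, lvl 2), data (id 9, lvl 2), etc (id 11, lvl 2), log (id 14, lvl 2).
Iteration 3: rows with parent_id in {8,9,11,14} -> mail (id 12, lvl 3), share (id 15, lvl 3).
Iteration 4: rows with parent_id in {12,15} -> build (id 13, lvl 4).
Iteration 5: no rows with parent_id in {13}; recursion stops.
SUM(lvl) = 0 + 1 + 1 + 1 + 1 + 2 + 2 + 2 + 2 + 3 + 3 + 4 = 22.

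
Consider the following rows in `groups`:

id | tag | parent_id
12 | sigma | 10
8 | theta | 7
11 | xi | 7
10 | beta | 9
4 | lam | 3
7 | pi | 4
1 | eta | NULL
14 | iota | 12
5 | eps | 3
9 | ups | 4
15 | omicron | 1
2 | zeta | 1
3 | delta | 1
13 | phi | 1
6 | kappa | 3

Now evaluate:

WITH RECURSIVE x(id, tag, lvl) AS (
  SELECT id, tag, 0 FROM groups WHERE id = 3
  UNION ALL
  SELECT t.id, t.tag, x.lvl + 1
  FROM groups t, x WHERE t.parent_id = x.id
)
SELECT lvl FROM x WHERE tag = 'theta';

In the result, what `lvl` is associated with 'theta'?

3

Base: id=3 (delta) at lvl 0.
Iteration 1: rows with parent_id in {3} -> lam (id 4, lvl 1), eps (id 5, lvl 1), kappa (id 6, lvl 1).
Iteration 2: rows with parent_id in {4,5,6} -> pi (id 7, lvl 2), ups (id 9, lvl 2).
Iteration 3: rows with parent_id in {7,9} -> theta (id 8, lvl 3), beta (id 10, lvl 3), xi (id 11, lvl 3).
Iteration 4: rows with parent_id in {8,10,11} -> sigma (id 12, lvl 4).
Iteration 5: rows with parent_id in {12} -> iota (id 14, lvl 5).
Iteration 6: no rows with parent_id in {14}; recursion stops.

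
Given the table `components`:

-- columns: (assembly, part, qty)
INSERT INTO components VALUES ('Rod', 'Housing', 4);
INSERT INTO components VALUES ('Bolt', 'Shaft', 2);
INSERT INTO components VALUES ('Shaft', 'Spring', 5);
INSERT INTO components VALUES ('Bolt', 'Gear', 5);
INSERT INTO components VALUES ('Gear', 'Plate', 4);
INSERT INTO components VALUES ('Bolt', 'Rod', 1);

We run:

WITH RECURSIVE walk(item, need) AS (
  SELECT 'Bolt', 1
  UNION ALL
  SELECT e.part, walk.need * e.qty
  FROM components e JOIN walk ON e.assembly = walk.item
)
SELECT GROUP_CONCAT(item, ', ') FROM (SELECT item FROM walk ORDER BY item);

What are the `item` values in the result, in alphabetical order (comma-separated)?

Bolt, Gear, Housing, Plate, Rod, Shaft, Spring

Base: (Bolt, need=1).
Iteration 1: components of {Bolt} -> Gear = 1*5 = 5, Rod = 1*1 = 1, Shaft = 1*2 = 2.
Iteration 2: components of {Gear,Rod,Shaft} -> Housing = 1*4 = 4, Plate = 5*4 = 20, Spring = 2*5 = 10.
Iteration 3: no further components; recursion stops.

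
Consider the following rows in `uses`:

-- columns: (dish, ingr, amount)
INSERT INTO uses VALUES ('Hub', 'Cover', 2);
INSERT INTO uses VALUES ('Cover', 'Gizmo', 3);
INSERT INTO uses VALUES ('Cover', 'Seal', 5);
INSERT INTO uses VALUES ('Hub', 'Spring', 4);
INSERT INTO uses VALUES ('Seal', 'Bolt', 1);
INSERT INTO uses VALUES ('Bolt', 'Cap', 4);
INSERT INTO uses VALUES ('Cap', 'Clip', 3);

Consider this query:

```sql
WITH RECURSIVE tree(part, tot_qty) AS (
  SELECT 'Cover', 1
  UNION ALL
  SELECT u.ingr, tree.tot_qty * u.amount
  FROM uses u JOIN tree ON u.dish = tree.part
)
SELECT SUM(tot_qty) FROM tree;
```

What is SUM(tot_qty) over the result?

Base: (Cover, tot_qty=1).
Iteration 1: components of {Cover} -> Gizmo = 1*3 = 3, Seal = 1*5 = 5.
Iteration 2: components of {Gizmo,Seal} -> Bolt = 5*1 = 5.
Iteration 3: components of {Bolt} -> Cap = 5*4 = 20.
Iteration 4: components of {Cap} -> Clip = 20*3 = 60.
Iteration 5: no further components; recursion stops.
SUM(tot_qty) = 1 + 3 + 5 + 5 + 20 + 60 = 94.

94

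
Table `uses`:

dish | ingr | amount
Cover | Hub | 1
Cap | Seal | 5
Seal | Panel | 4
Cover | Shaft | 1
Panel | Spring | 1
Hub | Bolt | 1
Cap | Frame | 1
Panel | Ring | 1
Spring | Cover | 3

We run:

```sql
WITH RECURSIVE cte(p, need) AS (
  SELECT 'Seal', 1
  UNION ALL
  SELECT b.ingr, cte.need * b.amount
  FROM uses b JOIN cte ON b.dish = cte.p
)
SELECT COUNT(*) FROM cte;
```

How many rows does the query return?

Base: (Seal, need=1).
Iteration 1: components of {Seal} -> Panel = 1*4 = 4.
Iteration 2: components of {Panel} -> Ring = 4*1 = 4, Spring = 4*1 = 4.
Iteration 3: components of {Ring,Spring} -> Cover = 4*3 = 12.
Iteration 4: components of {Cover} -> Hub = 12*1 = 12, Shaft = 12*1 = 12.
Iteration 5: components of {Hub,Shaft} -> Bolt = 12*1 = 12.
Iteration 6: no further components; recursion stops.
Total rows emitted: 8.

8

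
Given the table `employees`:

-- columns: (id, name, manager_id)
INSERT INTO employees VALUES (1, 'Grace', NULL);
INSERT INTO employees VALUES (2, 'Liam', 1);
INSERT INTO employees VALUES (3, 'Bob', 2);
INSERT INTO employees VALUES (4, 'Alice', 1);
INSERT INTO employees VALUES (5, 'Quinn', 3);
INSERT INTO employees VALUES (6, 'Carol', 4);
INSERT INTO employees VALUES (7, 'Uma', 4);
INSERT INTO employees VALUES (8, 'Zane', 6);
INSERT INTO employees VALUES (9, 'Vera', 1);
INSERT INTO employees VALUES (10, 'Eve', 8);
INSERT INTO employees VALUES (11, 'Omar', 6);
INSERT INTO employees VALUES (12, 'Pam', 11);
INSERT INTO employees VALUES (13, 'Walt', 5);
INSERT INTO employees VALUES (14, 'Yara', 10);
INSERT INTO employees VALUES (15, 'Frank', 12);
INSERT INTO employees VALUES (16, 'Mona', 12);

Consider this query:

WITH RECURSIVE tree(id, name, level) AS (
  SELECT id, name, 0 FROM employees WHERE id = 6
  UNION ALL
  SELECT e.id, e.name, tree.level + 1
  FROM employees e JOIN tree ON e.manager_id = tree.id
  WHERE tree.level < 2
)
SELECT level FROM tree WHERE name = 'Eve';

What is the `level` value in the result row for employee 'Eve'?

2

Base: id=6 (Carol) at level 0.
Iteration 1: rows with manager_id in {6} -> Zane (id 8, level 1), Omar (id 11, level 1).
Iteration 2: rows with manager_id in {8,11} -> Eve (id 10, level 2), Pam (id 12, level 2).
Iteration 3: level < 2 fails for all current rows; recursion stops.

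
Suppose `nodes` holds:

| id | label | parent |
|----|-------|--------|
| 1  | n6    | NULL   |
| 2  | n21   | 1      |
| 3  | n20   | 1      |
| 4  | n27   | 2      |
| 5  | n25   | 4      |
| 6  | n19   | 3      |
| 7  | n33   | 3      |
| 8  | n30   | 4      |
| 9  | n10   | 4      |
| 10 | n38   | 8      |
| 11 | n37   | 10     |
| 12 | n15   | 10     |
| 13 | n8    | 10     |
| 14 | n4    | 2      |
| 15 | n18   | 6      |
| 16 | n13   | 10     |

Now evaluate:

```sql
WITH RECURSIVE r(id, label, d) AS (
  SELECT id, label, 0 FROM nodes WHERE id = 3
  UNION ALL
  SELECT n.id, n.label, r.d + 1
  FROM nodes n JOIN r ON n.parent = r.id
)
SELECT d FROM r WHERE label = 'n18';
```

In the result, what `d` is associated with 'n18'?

Base: id=3 (n20) at d 0.
Iteration 1: rows with parent in {3} -> n19 (id 6, d 1), n33 (id 7, d 1).
Iteration 2: rows with parent in {6,7} -> n18 (id 15, d 2).
Iteration 3: no rows with parent in {15}; recursion stops.

2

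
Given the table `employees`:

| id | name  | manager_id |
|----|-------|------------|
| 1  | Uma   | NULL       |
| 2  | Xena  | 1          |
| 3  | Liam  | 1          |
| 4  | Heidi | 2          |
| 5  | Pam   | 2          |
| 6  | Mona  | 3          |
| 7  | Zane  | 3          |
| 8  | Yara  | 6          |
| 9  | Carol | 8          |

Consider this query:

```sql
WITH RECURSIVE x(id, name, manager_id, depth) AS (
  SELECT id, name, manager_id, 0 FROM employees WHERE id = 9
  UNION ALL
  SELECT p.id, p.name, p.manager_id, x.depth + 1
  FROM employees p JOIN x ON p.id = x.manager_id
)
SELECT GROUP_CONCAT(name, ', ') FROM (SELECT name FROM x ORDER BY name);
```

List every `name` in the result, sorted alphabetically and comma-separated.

Base: id=9 (Carol), manager_id=8, depth 0.
Iteration 1: join on id=8 -> Yara (id 8, manager_id=6, depth 1).
Iteration 2: join on id=6 -> Mona (id 6, manager_id=3, depth 2).
Iteration 3: join on id=3 -> Liam (id 3, manager_id=1, depth 3).
Iteration 4: join on id=1 -> Uma (id 1, manager_id=NULL, depth 4).
Iteration 5: manager_id is NULL; no match; recursion stops.

Carol, Liam, Mona, Uma, Yara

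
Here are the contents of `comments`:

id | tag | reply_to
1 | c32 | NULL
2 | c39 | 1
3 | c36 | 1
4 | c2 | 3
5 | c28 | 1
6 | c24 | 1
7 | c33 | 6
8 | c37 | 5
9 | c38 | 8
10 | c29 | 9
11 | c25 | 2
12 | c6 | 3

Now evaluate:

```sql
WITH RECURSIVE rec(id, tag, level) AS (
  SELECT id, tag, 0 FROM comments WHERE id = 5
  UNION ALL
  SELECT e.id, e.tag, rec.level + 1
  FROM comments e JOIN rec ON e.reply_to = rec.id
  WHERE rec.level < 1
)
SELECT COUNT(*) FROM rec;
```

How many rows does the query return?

2

Base: id=5 (c28) at level 0.
Iteration 1: rows with reply_to in {5} -> c37 (id 8, level 1).
Iteration 2: level < 1 fails for all current rows; recursion stops.
Total rows emitted: 2.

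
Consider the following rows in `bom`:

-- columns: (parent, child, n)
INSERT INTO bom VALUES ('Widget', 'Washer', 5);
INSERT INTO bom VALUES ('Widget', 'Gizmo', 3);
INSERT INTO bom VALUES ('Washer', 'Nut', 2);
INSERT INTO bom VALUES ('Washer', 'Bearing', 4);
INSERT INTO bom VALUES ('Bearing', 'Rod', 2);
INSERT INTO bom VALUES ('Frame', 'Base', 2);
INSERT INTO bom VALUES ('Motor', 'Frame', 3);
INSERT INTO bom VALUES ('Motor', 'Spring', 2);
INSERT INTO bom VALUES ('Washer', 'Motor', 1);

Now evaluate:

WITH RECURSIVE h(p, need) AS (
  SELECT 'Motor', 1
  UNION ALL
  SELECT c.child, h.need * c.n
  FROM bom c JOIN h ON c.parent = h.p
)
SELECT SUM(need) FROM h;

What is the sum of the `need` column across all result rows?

12

Base: (Motor, need=1).
Iteration 1: components of {Motor} -> Frame = 1*3 = 3, Spring = 1*2 = 2.
Iteration 2: components of {Frame,Spring} -> Base = 3*2 = 6.
Iteration 3: no further components; recursion stops.
SUM(need) = 1 + 2 + 3 + 6 = 12.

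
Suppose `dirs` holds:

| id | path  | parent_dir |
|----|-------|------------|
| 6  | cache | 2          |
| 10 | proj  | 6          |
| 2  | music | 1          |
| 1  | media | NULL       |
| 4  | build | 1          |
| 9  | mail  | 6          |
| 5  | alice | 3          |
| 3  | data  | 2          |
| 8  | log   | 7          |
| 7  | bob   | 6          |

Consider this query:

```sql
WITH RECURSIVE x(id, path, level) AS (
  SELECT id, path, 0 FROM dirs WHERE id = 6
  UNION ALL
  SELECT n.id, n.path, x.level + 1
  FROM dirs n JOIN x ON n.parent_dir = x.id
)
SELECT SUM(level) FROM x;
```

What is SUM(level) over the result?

Base: id=6 (cache) at level 0.
Iteration 1: rows with parent_dir in {6} -> bob (id 7, level 1), mail (id 9, level 1), proj (id 10, level 1).
Iteration 2: rows with parent_dir in {7,9,10} -> log (id 8, level 2).
Iteration 3: no rows with parent_dir in {8}; recursion stops.
SUM(level) = 0 + 1 + 1 + 1 + 2 = 5.

5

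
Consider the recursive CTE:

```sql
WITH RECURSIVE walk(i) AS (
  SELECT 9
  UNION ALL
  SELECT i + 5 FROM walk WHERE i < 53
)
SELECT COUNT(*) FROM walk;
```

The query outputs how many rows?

10

Base: i=9.
Iteration 1: 9 < 53 holds -> i = 9 + 5 = 14.
Iteration 2: 14 < 53 holds -> i = 14 + 5 = 19.
Iteration 3: 19 < 53 holds -> i = 19 + 5 = 24.
Iteration 4: 24 < 53 holds -> i = 24 + 5 = 29.
Iteration 5: 29 < 53 holds -> i = 29 + 5 = 34.
Iteration 6: 34 < 53 holds -> i = 34 + 5 = 39.
Iteration 7: 39 < 53 holds -> i = 39 + 5 = 44.
Iteration 8: 44 < 53 holds -> i = 44 + 5 = 49.
Iteration 9: 49 < 53 holds -> i = 49 + 5 = 54.
Iteration 10: 54 < 53 fails; recursion stops.
Total rows emitted: 10.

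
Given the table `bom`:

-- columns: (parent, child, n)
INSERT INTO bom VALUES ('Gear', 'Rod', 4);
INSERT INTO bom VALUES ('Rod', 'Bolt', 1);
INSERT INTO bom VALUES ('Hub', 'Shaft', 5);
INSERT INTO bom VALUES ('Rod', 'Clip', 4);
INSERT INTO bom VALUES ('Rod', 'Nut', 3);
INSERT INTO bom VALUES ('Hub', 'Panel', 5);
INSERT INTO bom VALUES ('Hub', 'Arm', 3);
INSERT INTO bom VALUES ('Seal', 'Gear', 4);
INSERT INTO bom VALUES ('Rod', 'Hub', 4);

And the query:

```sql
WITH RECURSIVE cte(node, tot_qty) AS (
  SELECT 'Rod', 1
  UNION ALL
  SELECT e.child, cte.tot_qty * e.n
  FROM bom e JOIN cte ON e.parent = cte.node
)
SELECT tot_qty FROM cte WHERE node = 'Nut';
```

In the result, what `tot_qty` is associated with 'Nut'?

Base: (Rod, tot_qty=1).
Iteration 1: components of {Rod} -> Bolt = 1*1 = 1, Clip = 1*4 = 4, Hub = 1*4 = 4, Nut = 1*3 = 3.
Iteration 2: components of {Bolt,Clip,Hub,Nut} -> Arm = 4*3 = 12, Panel = 4*5 = 20, Shaft = 4*5 = 20.
Iteration 3: no further components; recursion stops.

3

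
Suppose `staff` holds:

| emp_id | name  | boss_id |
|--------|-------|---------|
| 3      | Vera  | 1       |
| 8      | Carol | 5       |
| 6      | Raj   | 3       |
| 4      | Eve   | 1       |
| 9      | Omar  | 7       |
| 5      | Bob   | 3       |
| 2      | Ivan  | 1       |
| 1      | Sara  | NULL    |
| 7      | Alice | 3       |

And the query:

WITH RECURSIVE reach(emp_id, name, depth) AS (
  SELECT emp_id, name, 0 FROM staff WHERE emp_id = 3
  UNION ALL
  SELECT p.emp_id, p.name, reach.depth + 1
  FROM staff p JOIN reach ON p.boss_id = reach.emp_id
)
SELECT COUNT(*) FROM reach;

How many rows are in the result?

Base: emp_id=3 (Vera) at depth 0.
Iteration 1: rows with boss_id in {3} -> Bob (id 5, depth 1), Raj (id 6, depth 1), Alice (id 7, depth 1).
Iteration 2: rows with boss_id in {5,6,7} -> Carol (id 8, depth 2), Omar (id 9, depth 2).
Iteration 3: no rows with boss_id in {8,9}; recursion stops.
Total rows emitted: 6.

6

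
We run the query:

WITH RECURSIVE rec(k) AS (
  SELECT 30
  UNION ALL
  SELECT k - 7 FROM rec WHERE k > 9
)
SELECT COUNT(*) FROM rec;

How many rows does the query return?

Base: k=30.
Iteration 1: 30 > 9 holds -> k = 30 - 7 = 23.
Iteration 2: 23 > 9 holds -> k = 23 - 7 = 16.
Iteration 3: 16 > 9 holds -> k = 16 - 7 = 9.
Iteration 4: 9 > 9 fails; recursion stops.
Total rows emitted: 4.

4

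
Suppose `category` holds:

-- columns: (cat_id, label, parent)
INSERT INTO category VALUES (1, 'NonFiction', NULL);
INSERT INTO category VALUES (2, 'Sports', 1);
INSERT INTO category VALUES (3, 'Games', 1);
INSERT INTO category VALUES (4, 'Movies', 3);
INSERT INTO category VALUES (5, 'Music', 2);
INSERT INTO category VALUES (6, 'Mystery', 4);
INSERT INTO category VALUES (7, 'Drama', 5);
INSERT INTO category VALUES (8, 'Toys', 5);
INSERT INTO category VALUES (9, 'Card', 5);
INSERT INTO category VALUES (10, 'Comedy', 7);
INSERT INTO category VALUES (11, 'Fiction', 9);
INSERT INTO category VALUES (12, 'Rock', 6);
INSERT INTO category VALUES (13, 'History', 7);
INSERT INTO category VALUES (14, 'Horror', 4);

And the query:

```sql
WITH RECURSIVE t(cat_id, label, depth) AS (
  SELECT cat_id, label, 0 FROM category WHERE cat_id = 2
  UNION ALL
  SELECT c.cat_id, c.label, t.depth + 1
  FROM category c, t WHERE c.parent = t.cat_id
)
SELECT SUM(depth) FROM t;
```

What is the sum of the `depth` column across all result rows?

16

Base: cat_id=2 (Sports) at depth 0.
Iteration 1: rows with parent in {2} -> Music (id 5, depth 1).
Iteration 2: rows with parent in {5} -> Drama (id 7, depth 2), Toys (id 8, depth 2), Card (id 9, depth 2).
Iteration 3: rows with parent in {7,8,9} -> Comedy (id 10, depth 3), Fiction (id 11, depth 3), History (id 13, depth 3).
Iteration 4: no rows with parent in {10,11,13}; recursion stops.
SUM(depth) = 0 + 1 + 2 + 2 + 2 + 3 + 3 + 3 = 16.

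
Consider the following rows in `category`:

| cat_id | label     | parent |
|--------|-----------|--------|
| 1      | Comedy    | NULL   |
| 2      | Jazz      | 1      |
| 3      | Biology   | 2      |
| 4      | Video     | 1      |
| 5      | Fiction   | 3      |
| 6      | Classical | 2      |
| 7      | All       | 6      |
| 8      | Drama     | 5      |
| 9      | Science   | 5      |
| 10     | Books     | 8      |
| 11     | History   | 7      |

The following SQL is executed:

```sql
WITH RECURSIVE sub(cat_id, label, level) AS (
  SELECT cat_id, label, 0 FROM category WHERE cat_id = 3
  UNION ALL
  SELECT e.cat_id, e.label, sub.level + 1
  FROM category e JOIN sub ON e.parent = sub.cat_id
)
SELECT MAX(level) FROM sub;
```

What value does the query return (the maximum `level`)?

3

Base: cat_id=3 (Biology) at level 0.
Iteration 1: rows with parent in {3} -> Fiction (id 5, level 1).
Iteration 2: rows with parent in {5} -> Drama (id 8, level 2), Science (id 9, level 2).
Iteration 3: rows with parent in {8,9} -> Books (id 10, level 3).
Iteration 4: no rows with parent in {10}; recursion stops.
level values: 0, 1, 2, 2, 3; the maximum is 3.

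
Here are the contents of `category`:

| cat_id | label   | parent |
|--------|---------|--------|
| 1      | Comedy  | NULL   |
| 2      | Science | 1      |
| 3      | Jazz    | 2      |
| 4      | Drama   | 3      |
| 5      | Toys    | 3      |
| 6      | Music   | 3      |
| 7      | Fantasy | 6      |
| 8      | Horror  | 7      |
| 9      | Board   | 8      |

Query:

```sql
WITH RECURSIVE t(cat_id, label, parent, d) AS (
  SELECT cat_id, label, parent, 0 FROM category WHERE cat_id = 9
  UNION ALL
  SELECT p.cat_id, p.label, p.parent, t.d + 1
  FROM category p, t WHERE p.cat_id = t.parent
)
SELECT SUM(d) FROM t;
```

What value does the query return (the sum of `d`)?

Base: cat_id=9 (Board), parent=8, d 0.
Iteration 1: join on cat_id=8 -> Horror (id 8, parent=7, d 1).
Iteration 2: join on cat_id=7 -> Fantasy (id 7, parent=6, d 2).
Iteration 3: join on cat_id=6 -> Music (id 6, parent=3, d 3).
Iteration 4: join on cat_id=3 -> Jazz (id 3, parent=2, d 4).
Iteration 5: join on cat_id=2 -> Science (id 2, parent=1, d 5).
Iteration 6: join on cat_id=1 -> Comedy (id 1, parent=NULL, d 6).
Iteration 7: parent is NULL; no match; recursion stops.
SUM(d) = 0 + 1 + 2 + 3 + 4 + 5 + 6 = 21.

21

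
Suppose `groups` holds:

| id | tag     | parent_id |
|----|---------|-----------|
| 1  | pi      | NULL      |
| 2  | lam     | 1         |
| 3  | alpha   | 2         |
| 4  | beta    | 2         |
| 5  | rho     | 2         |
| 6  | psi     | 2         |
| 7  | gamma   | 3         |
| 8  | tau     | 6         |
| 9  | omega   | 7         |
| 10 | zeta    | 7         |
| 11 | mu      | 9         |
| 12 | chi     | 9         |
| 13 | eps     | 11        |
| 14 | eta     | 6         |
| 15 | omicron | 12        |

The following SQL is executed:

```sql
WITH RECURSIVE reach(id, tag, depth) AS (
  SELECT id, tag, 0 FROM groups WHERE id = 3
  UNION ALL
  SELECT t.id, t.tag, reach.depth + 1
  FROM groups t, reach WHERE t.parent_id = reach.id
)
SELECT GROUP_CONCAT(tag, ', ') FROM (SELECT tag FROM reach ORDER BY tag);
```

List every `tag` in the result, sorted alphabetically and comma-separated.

Base: id=3 (alpha) at depth 0.
Iteration 1: rows with parent_id in {3} -> gamma (id 7, depth 1).
Iteration 2: rows with parent_id in {7} -> omega (id 9, depth 2), zeta (id 10, depth 2).
Iteration 3: rows with parent_id in {9,10} -> mu (id 11, depth 3), chi (id 12, depth 3).
Iteration 4: rows with parent_id in {11,12} -> eps (id 13, depth 4), omicron (id 15, depth 4).
Iteration 5: no rows with parent_id in {13,15}; recursion stops.

alpha, chi, eps, gamma, mu, omega, omicron, zeta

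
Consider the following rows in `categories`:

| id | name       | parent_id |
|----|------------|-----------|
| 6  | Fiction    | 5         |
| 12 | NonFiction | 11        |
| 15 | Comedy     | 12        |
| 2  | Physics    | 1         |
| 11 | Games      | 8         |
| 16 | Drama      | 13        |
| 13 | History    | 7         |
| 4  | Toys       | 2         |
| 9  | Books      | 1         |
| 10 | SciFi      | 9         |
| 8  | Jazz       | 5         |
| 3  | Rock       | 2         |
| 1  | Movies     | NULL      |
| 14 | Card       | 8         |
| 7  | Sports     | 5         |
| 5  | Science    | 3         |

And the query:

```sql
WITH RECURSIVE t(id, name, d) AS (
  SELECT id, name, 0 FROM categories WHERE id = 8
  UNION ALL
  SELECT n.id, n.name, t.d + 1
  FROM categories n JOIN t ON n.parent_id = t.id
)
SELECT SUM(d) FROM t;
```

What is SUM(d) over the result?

Base: id=8 (Jazz) at d 0.
Iteration 1: rows with parent_id in {8} -> Games (id 11, d 1), Card (id 14, d 1).
Iteration 2: rows with parent_id in {11,14} -> NonFiction (id 12, d 2).
Iteration 3: rows with parent_id in {12} -> Comedy (id 15, d 3).
Iteration 4: no rows with parent_id in {15}; recursion stops.
SUM(d) = 0 + 1 + 1 + 2 + 3 = 7.

7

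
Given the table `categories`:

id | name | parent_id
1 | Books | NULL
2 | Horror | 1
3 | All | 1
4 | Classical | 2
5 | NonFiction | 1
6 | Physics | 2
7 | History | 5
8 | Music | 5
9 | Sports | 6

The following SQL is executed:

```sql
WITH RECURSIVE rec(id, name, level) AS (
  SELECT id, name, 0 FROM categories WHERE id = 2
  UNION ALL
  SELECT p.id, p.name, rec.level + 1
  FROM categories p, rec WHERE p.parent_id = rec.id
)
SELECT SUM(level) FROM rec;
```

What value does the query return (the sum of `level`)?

Base: id=2 (Horror) at level 0.
Iteration 1: rows with parent_id in {2} -> Classical (id 4, level 1), Physics (id 6, level 1).
Iteration 2: rows with parent_id in {4,6} -> Sports (id 9, level 2).
Iteration 3: no rows with parent_id in {9}; recursion stops.
SUM(level) = 0 + 1 + 1 + 2 = 4.

4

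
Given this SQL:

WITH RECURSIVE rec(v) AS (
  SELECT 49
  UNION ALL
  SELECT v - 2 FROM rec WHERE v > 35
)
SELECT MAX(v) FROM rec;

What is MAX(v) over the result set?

Base: v=49.
Iteration 1: 49 > 35 holds -> v = 49 - 2 = 47.
Iteration 2: 47 > 35 holds -> v = 47 - 2 = 45.
Iteration 3: 45 > 35 holds -> v = 45 - 2 = 43.
Iteration 4: 43 > 35 holds -> v = 43 - 2 = 41.
Iteration 5: 41 > 35 holds -> v = 41 - 2 = 39.
Iteration 6: 39 > 35 holds -> v = 39 - 2 = 37.
Iteration 7: 37 > 35 holds -> v = 37 - 2 = 35.
Iteration 8: 35 > 35 fails; recursion stops.
v values: 49, 47, 45, 43, 41, 39, 37, 35; the maximum is 49.

49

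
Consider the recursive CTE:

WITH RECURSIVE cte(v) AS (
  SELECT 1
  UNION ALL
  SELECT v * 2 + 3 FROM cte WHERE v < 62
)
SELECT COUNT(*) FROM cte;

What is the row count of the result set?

Base: v=1.
Iteration 1: 1 < 62 holds -> v = 1 * 2 + 3 = 5.
Iteration 2: 5 < 62 holds -> v = 5 * 2 + 3 = 13.
Iteration 3: 13 < 62 holds -> v = 13 * 2 + 3 = 29.
Iteration 4: 29 < 62 holds -> v = 29 * 2 + 3 = 61.
Iteration 5: 61 < 62 holds -> v = 61 * 2 + 3 = 125.
Iteration 6: 125 < 62 fails; recursion stops.
Total rows emitted: 6.

6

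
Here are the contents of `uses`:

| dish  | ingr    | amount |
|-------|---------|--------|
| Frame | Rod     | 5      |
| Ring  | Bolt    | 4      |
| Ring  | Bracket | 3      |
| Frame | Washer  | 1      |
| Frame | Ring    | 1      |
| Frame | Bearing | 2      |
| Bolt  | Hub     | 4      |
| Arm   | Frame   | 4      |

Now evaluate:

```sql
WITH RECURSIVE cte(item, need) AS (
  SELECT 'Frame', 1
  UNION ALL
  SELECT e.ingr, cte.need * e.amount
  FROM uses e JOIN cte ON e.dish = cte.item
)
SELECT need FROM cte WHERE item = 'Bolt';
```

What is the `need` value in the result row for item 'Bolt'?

Base: (Frame, need=1).
Iteration 1: components of {Frame} -> Bearing = 1*2 = 2, Ring = 1*1 = 1, Rod = 1*5 = 5, Washer = 1*1 = 1.
Iteration 2: components of {Bearing,Ring,Rod,Washer} -> Bolt = 1*4 = 4, Bracket = 1*3 = 3.
Iteration 3: components of {Bolt,Bracket} -> Hub = 4*4 = 16.
Iteration 4: no further components; recursion stops.

4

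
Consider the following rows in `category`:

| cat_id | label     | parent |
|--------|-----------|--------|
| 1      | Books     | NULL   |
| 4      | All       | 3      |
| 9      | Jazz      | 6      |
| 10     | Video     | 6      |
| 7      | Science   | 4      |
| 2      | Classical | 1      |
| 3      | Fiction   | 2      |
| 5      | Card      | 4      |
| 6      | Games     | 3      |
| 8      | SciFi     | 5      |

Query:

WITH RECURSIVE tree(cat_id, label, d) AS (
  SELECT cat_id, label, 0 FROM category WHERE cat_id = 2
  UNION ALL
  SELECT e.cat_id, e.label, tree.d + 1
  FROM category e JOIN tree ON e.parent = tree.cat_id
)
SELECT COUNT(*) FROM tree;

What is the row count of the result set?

9

Base: cat_id=2 (Classical) at d 0.
Iteration 1: rows with parent in {2} -> Fiction (id 3, d 1).
Iteration 2: rows with parent in {3} -> All (id 4, d 2), Games (id 6, d 2).
Iteration 3: rows with parent in {4,6} -> Card (id 5, d 3), Science (id 7, d 3), Jazz (id 9, d 3), Video (id 10, d 3).
Iteration 4: rows with parent in {5,7,9,10} -> SciFi (id 8, d 4).
Iteration 5: no rows with parent in {8}; recursion stops.
Total rows emitted: 9.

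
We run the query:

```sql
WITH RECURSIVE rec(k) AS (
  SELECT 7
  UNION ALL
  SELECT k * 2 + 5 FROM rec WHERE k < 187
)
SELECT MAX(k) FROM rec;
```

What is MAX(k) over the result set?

187

Base: k=7.
Iteration 1: 7 < 187 holds -> k = 7 * 2 + 5 = 19.
Iteration 2: 19 < 187 holds -> k = 19 * 2 + 5 = 43.
Iteration 3: 43 < 187 holds -> k = 43 * 2 + 5 = 91.
Iteration 4: 91 < 187 holds -> k = 91 * 2 + 5 = 187.
Iteration 5: 187 < 187 fails; recursion stops.
k values: 7, 19, 43, 91, 187; the maximum is 187.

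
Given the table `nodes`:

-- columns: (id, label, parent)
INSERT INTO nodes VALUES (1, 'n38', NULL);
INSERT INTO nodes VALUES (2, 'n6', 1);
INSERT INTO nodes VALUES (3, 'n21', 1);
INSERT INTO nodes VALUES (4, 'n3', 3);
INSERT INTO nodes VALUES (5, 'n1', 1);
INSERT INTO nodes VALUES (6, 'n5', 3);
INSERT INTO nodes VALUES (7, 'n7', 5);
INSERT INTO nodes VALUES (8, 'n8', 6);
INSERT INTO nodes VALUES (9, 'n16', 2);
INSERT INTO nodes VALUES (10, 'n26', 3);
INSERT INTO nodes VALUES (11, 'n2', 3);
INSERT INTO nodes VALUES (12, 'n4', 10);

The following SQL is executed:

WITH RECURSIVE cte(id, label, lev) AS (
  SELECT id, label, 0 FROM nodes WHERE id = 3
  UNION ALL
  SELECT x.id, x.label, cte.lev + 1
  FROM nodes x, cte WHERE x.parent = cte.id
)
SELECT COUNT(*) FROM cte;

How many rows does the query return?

7

Base: id=3 (n21) at lev 0.
Iteration 1: rows with parent in {3} -> n3 (id 4, lev 1), n5 (id 6, lev 1), n26 (id 10, lev 1), n2 (id 11, lev 1).
Iteration 2: rows with parent in {4,6,10,11} -> n8 (id 8, lev 2), n4 (id 12, lev 2).
Iteration 3: no rows with parent in {8,12}; recursion stops.
Total rows emitted: 7.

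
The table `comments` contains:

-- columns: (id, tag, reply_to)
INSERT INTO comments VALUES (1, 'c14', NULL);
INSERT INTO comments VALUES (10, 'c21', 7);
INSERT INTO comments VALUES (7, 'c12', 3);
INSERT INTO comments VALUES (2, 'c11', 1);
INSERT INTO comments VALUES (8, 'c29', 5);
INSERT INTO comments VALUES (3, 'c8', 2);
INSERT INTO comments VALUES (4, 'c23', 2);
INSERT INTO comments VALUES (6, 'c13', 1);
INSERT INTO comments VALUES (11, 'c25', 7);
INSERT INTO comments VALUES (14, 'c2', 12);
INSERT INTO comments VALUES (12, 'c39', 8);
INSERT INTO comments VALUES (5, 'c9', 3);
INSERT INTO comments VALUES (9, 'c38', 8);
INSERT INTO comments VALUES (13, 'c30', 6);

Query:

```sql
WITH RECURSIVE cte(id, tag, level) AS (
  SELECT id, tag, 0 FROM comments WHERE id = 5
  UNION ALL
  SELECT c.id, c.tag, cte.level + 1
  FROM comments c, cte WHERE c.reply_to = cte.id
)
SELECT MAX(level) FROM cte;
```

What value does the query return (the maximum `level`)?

Base: id=5 (c9) at level 0.
Iteration 1: rows with reply_to in {5} -> c29 (id 8, level 1).
Iteration 2: rows with reply_to in {8} -> c38 (id 9, level 2), c39 (id 12, level 2).
Iteration 3: rows with reply_to in {9,12} -> c2 (id 14, level 3).
Iteration 4: no rows with reply_to in {14}; recursion stops.
level values: 0, 1, 2, 2, 3; the maximum is 3.

3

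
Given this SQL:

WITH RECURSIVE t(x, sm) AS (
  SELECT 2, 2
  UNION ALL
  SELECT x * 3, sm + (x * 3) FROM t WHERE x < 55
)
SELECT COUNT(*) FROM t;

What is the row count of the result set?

Base: x=2, sm=2.
Iteration 1: 2 < 55 holds -> x = 2 * 3 = 6, sm = 2 + 6 = 8.
Iteration 2: 6 < 55 holds -> x = 6 * 3 = 18, sm = 8 + 18 = 26.
Iteration 3: 18 < 55 holds -> x = 18 * 3 = 54, sm = 26 + 54 = 80.
Iteration 4: 54 < 55 holds -> x = 54 * 3 = 162, sm = 80 + 162 = 242.
Iteration 5: 162 < 55 fails; recursion stops.
Total rows emitted: 5.

5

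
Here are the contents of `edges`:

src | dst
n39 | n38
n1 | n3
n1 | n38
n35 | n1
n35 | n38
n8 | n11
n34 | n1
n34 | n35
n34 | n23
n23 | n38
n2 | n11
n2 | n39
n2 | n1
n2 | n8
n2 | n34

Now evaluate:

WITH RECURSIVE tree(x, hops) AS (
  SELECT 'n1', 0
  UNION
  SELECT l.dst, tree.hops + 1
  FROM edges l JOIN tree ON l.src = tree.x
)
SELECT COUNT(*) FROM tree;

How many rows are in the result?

3

Base: (n1, hops=0).
Iteration 1: edges from {n1} -> (n3, hops=1), (n38, hops=1).
Iteration 2: no outgoing edges from {n3,n38}; recursion stops.
Total rows emitted: 3.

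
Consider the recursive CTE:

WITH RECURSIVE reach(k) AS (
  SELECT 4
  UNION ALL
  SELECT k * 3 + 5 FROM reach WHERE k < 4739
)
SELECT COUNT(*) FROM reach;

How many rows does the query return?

Base: k=4.
Iteration 1: 4 < 4739 holds -> k = 4 * 3 + 5 = 17.
Iteration 2: 17 < 4739 holds -> k = 17 * 3 + 5 = 56.
Iteration 3: 56 < 4739 holds -> k = 56 * 3 + 5 = 173.
Iteration 4: 173 < 4739 holds -> k = 173 * 3 + 5 = 524.
Iteration 5: 524 < 4739 holds -> k = 524 * 3 + 5 = 1577.
Iteration 6: 1577 < 4739 holds -> k = 1577 * 3 + 5 = 4736.
Iteration 7: 4736 < 4739 holds -> k = 4736 * 3 + 5 = 14213.
Iteration 8: 14213 < 4739 fails; recursion stops.
Total rows emitted: 8.

8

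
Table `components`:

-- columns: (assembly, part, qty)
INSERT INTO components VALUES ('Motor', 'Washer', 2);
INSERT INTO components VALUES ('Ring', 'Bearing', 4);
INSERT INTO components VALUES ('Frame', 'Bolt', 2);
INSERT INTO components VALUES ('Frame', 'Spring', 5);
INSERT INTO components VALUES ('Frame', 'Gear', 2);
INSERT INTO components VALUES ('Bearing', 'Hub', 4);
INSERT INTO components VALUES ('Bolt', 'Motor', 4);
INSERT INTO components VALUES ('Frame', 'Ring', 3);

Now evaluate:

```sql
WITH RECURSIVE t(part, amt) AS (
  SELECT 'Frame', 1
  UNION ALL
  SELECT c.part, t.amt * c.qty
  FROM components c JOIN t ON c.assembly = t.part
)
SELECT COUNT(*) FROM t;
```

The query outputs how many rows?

Base: (Frame, amt=1).
Iteration 1: components of {Frame} -> Bolt = 1*2 = 2, Gear = 1*2 = 2, Ring = 1*3 = 3, Spring = 1*5 = 5.
Iteration 2: components of {Bolt,Gear,Ring,Spring} -> Bearing = 3*4 = 12, Motor = 2*4 = 8.
Iteration 3: components of {Bearing,Motor} -> Hub = 12*4 = 48, Washer = 8*2 = 16.
Iteration 4: no further components; recursion stops.
Total rows emitted: 9.

9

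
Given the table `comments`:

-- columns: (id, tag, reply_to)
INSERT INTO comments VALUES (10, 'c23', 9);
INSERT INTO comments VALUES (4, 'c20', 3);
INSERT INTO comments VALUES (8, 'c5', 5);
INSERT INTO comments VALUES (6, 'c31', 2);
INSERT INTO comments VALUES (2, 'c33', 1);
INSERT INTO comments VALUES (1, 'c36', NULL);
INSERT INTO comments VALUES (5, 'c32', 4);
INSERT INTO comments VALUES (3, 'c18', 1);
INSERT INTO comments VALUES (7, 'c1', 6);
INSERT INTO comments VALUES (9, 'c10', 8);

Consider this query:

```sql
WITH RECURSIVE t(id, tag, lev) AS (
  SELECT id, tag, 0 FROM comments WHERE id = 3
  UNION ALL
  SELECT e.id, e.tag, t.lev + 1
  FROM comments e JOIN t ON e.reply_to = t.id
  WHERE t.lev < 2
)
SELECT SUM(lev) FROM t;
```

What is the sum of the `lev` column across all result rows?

Base: id=3 (c18) at lev 0.
Iteration 1: rows with reply_to in {3} -> c20 (id 4, lev 1).
Iteration 2: rows with reply_to in {4} -> c32 (id 5, lev 2).
Iteration 3: lev < 2 fails for all current rows; recursion stops.
SUM(lev) = 0 + 1 + 2 = 3.

3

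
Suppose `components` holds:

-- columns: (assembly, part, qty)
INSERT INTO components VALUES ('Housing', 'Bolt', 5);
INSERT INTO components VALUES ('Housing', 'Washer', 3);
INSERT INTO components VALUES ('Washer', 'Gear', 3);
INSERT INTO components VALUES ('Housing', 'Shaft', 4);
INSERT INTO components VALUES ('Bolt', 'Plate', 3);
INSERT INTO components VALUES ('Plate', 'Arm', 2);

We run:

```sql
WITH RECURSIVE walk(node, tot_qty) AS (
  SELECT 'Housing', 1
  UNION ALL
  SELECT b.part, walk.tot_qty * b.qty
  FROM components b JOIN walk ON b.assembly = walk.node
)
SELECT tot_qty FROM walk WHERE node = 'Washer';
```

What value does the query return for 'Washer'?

Base: (Housing, tot_qty=1).
Iteration 1: components of {Housing} -> Bolt = 1*5 = 5, Shaft = 1*4 = 4, Washer = 1*3 = 3.
Iteration 2: components of {Bolt,Shaft,Washer} -> Gear = 3*3 = 9, Plate = 5*3 = 15.
Iteration 3: components of {Gear,Plate} -> Arm = 15*2 = 30.
Iteration 4: no further components; recursion stops.

3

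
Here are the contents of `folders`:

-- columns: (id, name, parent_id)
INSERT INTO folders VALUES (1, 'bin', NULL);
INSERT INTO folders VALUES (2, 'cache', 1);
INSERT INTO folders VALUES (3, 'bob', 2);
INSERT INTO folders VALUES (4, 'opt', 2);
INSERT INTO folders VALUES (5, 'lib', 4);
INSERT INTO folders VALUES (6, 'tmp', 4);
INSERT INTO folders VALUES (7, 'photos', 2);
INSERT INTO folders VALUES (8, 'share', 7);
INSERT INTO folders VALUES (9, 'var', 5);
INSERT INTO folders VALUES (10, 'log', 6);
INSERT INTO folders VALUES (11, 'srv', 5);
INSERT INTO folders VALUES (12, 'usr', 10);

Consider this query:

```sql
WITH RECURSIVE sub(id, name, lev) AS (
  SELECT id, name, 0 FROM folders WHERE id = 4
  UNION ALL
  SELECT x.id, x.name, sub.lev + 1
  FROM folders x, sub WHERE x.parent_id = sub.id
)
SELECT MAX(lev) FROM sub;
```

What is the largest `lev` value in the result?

Base: id=4 (opt) at lev 0.
Iteration 1: rows with parent_id in {4} -> lib (id 5, lev 1), tmp (id 6, lev 1).
Iteration 2: rows with parent_id in {5,6} -> var (id 9, lev 2), log (id 10, lev 2), srv (id 11, lev 2).
Iteration 3: rows with parent_id in {9,10,11} -> usr (id 12, lev 3).
Iteration 4: no rows with parent_id in {12}; recursion stops.
lev values: 0, 1, 1, 2, 2, 2, 3; the maximum is 3.

3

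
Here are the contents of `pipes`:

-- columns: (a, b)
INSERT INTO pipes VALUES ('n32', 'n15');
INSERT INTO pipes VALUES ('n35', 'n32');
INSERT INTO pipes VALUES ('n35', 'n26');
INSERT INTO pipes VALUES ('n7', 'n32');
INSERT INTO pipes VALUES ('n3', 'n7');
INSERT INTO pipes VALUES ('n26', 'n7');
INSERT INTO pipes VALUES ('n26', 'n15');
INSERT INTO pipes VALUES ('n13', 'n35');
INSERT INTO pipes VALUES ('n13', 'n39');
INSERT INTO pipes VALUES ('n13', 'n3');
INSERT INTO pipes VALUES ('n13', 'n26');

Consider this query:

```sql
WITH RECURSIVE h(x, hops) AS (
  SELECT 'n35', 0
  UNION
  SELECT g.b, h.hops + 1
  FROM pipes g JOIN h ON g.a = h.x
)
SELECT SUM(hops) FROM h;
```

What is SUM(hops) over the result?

13

Base: (n35, hops=0).
Iteration 1: edges from {n35} -> (n26, hops=1), (n32, hops=1).
Iteration 2: edges from {n26,n32} -> (n15, hops=2), (n7, hops=2). [UNION drops 1 duplicate row(s)]
Iteration 3: edges from {n15,n7} -> (n32, hops=3).
Iteration 4: edges from {n32} -> (n15, hops=4).
Iteration 5: no outgoing edges from {n15}; recursion stops.
SUM(hops) = 0 + 1 + 1 + 2 + 2 + 3 + 4 = 13.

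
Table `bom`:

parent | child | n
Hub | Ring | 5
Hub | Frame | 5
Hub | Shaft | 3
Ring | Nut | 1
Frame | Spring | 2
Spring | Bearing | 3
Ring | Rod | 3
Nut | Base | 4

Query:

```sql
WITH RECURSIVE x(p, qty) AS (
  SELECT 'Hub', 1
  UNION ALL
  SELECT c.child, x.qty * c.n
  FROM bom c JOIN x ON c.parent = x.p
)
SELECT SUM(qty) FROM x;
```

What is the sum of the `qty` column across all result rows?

94

Base: (Hub, qty=1).
Iteration 1: components of {Hub} -> Frame = 1*5 = 5, Ring = 1*5 = 5, Shaft = 1*3 = 3.
Iteration 2: components of {Frame,Ring,Shaft} -> Nut = 5*1 = 5, Rod = 5*3 = 15, Spring = 5*2 = 10.
Iteration 3: components of {Nut,Rod,Spring} -> Base = 5*4 = 20, Bearing = 10*3 = 30.
Iteration 4: no further components; recursion stops.
SUM(qty) = 1 + 5 + 5 + 3 + 5 + 15 + 10 + 20 + 30 = 94.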